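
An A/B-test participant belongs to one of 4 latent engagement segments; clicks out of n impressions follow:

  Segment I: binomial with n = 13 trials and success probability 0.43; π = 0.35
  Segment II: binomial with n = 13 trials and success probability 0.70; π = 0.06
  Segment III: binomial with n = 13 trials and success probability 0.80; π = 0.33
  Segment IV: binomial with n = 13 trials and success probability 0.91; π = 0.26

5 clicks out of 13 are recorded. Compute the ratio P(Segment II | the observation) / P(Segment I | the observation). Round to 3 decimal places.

0.012

The posterior odds equal the prior odds times the likelihood ratio: (π_i/π_j)·(f_i(x)/f_j(x)).
Evaluate each component's likelihood at the observed value:
  L_I = 0.210824
  L_II = 0.0141918
  L_III = 0.00107961
  L_IV = 3.45721e-06
Posterior odds = (π_II·L_II) / (π_I·L_I) = (0.06·0.0141918) / (0.35·0.210824) = 0.000851511 / 0.0737883 ≈ 0.012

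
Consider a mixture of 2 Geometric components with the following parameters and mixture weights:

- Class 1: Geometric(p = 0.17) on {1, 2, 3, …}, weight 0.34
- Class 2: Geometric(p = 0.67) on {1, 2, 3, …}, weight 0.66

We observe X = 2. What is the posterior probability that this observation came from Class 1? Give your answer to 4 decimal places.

0.2474

By Bayes' theorem, P(k | x) = P(Z=k) f_k(x) / Σ_j P(Z=j) f_j(x).
Geometric probabilities:
  L_1 = 0.1411
  L_2 = 0.2211
Multiply by the mixture weights:
  P(Z=1)·L_1 = 0.34 × 0.1411 = 0.047974
  P(Z=2)·L_2 = 0.66 × 0.2211 = 0.145926
Normaliser: 0.047974 + 0.145926 = 0.1939
Responsibility of Class 1: 0.047974 / 0.1939 ≈ 0.2474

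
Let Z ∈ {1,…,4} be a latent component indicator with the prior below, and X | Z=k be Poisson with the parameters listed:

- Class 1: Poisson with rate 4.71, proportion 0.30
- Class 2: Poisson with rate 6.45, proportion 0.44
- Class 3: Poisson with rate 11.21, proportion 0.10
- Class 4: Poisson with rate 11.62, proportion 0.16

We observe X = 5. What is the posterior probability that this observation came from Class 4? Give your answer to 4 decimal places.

0.0209

P(component k | x) = π_k·f_k(x) / marginal(x), where marginal(x) = Σ_j π_j·f_j(x).
Component likelihoods at x = 5:
  L_1 = e^(−4.71)·4.71^5/5! = 0.173939
  L_2 = e^(−6.45)·6.45^5/5! = 0.147034
  L_3 = e^(−11.21)·11.21^5/5! = 0.0199713
  L_4 = e^(−11.62)·11.62^5/5! = 0.0158616
Prior × likelihood for each component:
  π_1·L_1 = 0.30 × 0.173939 = 0.0521816
  π_2·L_2 = 0.44 × 0.147034 = 0.064695
  π_3·L_3 = 0.10 × 0.0199713 = 0.00199713
  π_4·L_4 = 0.16 × 0.0158616 = 0.00253786
Marginal: 0.0521816 + 0.064695 + 0.00199713 + 0.00253786 = 0.121412
P(Class 4 | the observation) ≈ 0.0209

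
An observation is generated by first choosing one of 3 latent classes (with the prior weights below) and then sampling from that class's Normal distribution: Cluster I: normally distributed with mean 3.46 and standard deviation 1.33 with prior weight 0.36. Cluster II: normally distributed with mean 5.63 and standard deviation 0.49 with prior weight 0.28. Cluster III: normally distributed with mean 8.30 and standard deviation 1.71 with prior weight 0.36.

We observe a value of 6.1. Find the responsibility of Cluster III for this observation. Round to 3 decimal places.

0.188

Posterior ∝ prior × likelihood, so P(k | x) ∝ π_k f_k(x); normalise over all components.
Evaluate each component's likelihood at the observed value:
  p_I = 0.0418294
  p_II = 0.513962
  p_III = 0.101974
Unnormalised posteriors:
  π_I·p_I = 0.36 × 0.0418294 = 0.0150586
  π_II·p_II = 0.28 × 0.513962 = 0.143909
  π_III·p_III = 0.36 × 0.101974 = 0.0367107
Denominator: 0.0150586 + 0.143909 + 0.0367107 = 0.195679
Responsibility of Cluster III: 0.0367107 / 0.195679 ≈ 0.188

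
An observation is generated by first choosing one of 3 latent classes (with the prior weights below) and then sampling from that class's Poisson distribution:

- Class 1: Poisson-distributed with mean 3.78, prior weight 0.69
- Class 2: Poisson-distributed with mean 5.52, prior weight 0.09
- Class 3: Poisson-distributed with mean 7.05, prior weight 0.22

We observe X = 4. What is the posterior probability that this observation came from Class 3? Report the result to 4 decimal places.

0.1172

Posterior ∝ prior × likelihood, so P(k | x) ∝ P(Z=k) f_k(x); normalise over all components.
Component likelihoods at x = 4:
  L_1 = 0.194143
  L_2 = 0.154967
  L_3 = 0.0892831
Weight by the priors:
  P(Z=1)·L_1 = 0.69 × 0.194143 = 0.133959
  P(Z=2)·L_2 = 0.09 × 0.154967 = 0.013947
  P(Z=3)·L_3 = 0.22 × 0.0892831 = 0.0196423
Sum: 0.133959 + 0.013947 + 0.0196423 = 0.167548
P(Class 3 | the observation) ≈ 0.1172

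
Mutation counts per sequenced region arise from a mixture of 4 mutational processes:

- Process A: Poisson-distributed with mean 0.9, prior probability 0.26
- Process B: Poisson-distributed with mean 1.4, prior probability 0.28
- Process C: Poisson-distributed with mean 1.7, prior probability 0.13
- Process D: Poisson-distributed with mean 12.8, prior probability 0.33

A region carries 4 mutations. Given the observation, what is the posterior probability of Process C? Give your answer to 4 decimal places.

Apply Bayes' rule: the posterior for each component is proportional to its prior times its likelihood at x.
Poisson probabilities:
  p_A = 0.0111146
  p_B = 0.039472
  p_C = 0.0635746
  p_D = 0.00308787
Prior × likelihood for each component:
  P(Z=A)·p_A = 0.26 × 0.0111146 = 0.0028898
  P(Z=B)·p_B = 0.28 × 0.039472 = 0.0110521
  P(Z=C)·p_C = 0.13 × 0.0635746 = 0.0082647
  P(Z=D)·p_D = 0.33 × 0.00308787 = 0.001019
Denominator: 0.0028898 + 0.0110521 + 0.0082647 + 0.001019 = 0.0232256
P(Process C | 4 mutations) ≈ 0.3558

0.3558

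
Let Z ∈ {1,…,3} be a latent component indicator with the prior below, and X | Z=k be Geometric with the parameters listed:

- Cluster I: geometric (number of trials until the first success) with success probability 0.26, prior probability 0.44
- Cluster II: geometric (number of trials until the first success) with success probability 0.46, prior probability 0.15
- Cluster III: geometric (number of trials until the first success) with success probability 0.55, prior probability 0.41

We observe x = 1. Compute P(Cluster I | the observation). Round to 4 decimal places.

P(component k | x) = π_k·f_k(x) / marginal(x), where marginal(x) = Σ_j π_j·f_j(x).
Component likelihoods at x = 1:
  f_I = 0.26
  f_II = 0.46
  f_III = 0.55
Prior × likelihood for each component:
  π_I·f_I = 0.44 × 0.26 = 0.1144
  π_II·f_II = 0.15 × 0.46 = 0.069
  π_III·f_III = 0.41 × 0.55 = 0.2255
Denominator: 0.1144 + 0.069 + 0.2255 = 0.4089
So the posterior for Cluster I is 0.1144 / 0.4089 ≈ 0.2798.

0.2798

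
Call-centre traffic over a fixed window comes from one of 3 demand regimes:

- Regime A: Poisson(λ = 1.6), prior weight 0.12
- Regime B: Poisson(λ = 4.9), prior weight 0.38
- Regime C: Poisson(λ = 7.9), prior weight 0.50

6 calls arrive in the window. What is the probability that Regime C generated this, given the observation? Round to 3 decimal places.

The responsibility of component k is w_k f_k(x) divided by Σ_j w_j f_j(x).
Component likelihoods at x = 6 calls:
  p_A = 0.00470453
  p_B = 0.143153
  p_C = 0.125171
Prior × likelihood for each component:
  w_A·p_A = 0.12 × 0.00470453 = 0.000564544
  w_B·p_B = 0.38 × 0.143153 = 0.0543982
  w_C·p_C = 0.50 × 0.125171 = 0.0625855
Evidence: 0.000564544 + 0.0543982 + 0.0625855 = 0.117548
P(Regime C | data) = 0.0625855 / 0.117548 ≈ 0.532

0.532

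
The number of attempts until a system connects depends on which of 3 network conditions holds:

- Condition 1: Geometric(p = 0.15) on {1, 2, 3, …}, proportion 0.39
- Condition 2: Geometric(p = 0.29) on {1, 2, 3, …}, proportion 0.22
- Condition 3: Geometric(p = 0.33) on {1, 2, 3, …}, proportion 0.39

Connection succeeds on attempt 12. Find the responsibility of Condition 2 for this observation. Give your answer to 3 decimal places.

Posterior ∝ prior × likelihood, so P(k | x) ∝ w_k f_k(x); normalise over all components.
Evaluate each component's likelihood at the observed value:
  L_1 = 0.0251015
  L_2 = 0.00670255
  L_3 = 0.00403029
Multiply by the mixture weights:
  w_1·L_1 = 0.39 × 0.0251015 = 0.00978958
  w_2·L_2 = 0.22 × 0.00670255 = 0.00147456
  w_3·L_3 = 0.39 × 0.00403029 = 0.00157181
Marginal: 0.00978958 + 0.00147456 + 0.00157181 = 0.012836
So the posterior for Condition 2 is 0.00147456 / 0.012836 ≈ 0.115.

0.115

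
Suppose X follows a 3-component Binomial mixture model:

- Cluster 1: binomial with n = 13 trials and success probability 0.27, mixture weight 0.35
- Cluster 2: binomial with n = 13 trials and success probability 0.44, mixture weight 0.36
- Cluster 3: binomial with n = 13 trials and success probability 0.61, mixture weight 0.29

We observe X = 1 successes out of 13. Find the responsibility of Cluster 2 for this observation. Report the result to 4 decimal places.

The responsibility of component k is P(Z=k) f_k(x) divided by Σ_j P(Z=j) f_j(x).
Evaluate each component's likelihood at the observed value:
  p_1 = 0.0803862
  p_2 = 0.00544067
  p_3 = 9.81858e-05
Prior × likelihood for each component:
  P(Z=1)·p_1 = 0.35 × 0.0803862 = 0.0281352
  P(Z=2)·p_2 = 0.36 × 0.00544067 = 0.00195864
  P(Z=3)·p_3 = 0.29 × 9.81858e-05 = 2.84739e-05
Evidence: 0.0281352 + 0.00195864 + 2.84739e-05 = 0.0301223
P(Cluster 2 | x) = 0.00195864 / 0.0301223 ≈ 0.0650

0.0650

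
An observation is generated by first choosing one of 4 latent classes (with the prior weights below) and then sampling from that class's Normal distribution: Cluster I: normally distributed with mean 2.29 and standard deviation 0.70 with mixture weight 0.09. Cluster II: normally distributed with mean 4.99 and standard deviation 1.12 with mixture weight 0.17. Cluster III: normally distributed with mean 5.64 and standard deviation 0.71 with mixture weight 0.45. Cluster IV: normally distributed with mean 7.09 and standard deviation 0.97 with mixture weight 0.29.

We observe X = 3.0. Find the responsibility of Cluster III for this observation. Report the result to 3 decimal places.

0.006

Posterior ∝ prior × likelihood, so P(k | x) ∝ P(Z=k) f_k(x); normalise over all components.
Normal densities:
  L_I = 0.340735
  L_II = 0.0734793
  L_III = 0.000558999
  L_IV = 5.66911e-05
Weight by the priors:
  P(Z=I)·L_I = 0.09 × 0.340735 = 0.0306661
  P(Z=II)·L_II = 0.17 × 0.0734793 = 0.0124915
  P(Z=III)·L_III = 0.45 × 0.000558999 = 0.00025155
  P(Z=IV)·L_IV = 0.29 × 5.66911e-05 = 1.64404e-05
Sum: 0.0306661 + 0.0124915 + 0.00025155 + 1.64404e-05 = 0.0434256
P(Cluster III | x) ≈ 0.006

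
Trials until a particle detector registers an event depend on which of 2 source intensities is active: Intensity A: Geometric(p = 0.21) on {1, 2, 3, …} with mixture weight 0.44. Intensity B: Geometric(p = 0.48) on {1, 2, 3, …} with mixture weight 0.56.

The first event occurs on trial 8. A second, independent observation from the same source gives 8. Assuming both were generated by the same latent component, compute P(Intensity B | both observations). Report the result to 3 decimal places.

The responsibility of component k is π_k f_k(x) divided by Σ_j π_j f_j(x).
Since both observations come from the same component, the likelihood for component k is f_k(x₁)·f_k(x₂).
  p_A = [0.21·(1−0.21)^7 = 0.21·0.192039 = 0.0403282] × [0.0403282] = 0.00162636
  p_B = [0.48·(1−0.48)^7 = 0.48·0.0102807 = 0.00493474] × [0.00493474] = 2.43517e-05
Multiply by the mixture weights:
  π_A·p_A = 0.44 × 0.00162636 = 0.0007156
  π_B·p_B = 0.56 × 2.43517e-05 = 1.3637e-05
Denominator: 0.0007156 + 1.3637e-05 = 0.000729237
So the posterior for Intensity B is 1.3637e-05 / 0.000729237 ≈ 0.019.

0.019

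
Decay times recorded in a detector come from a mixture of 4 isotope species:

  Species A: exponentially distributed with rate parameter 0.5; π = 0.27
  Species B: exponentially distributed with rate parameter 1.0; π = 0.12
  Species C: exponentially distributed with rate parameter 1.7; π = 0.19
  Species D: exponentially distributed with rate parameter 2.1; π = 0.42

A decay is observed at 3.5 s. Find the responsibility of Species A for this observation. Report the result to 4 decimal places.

By Bayes' theorem, P(k | x) = π_k f_k(x) / Σ_j π_j f_j(x).
Component likelihoods at x = 3.5 s:
  p_A = 0.5·e^(−0.5·3.5) = 0.5·e^(−1.7500) = 0.086887
  p_B = 1.0·e^(−1.0·3.5) = 1.0·e^(−3.5000) = 0.0301974
  p_C = 1.7·e^(−1.7·3.5) = 1.7·e^(−5.9500) = 0.00442993
  p_D = 2.1·e^(−2.1·3.5) = 2.1·e^(−7.3500) = 0.00134944
Multiply by the mixture weights:
  π_A·p_A = 0.27 × 0.086887 = 0.0234595
  π_B·p_B = 0.12 × 0.0301974 = 0.00362369
  π_C·p_C = 0.19 × 0.00442993 = 0.000841686
  π_D·p_D = 0.42 × 0.00134944 = 0.000566766
Sum: 0.0234595 + 0.00362369 + 0.000841686 + 0.000566766 = 0.0284916
P(Species A | data) = 0.0234595 / 0.0284916 ≈ 0.8234

0.8234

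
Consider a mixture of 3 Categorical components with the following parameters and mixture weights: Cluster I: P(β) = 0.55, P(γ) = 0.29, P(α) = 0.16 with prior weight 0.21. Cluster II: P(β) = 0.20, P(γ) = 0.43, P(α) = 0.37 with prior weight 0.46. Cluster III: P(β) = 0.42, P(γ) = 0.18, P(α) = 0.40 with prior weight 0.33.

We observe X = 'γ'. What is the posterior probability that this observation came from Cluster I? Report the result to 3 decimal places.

The responsibility of component k is P(Z=k) f_k(x) divided by Σ_j P(Z=j) f_j(x).
Categorical probabilities:
  f_I = 0.29
  f_II = 0.43
  f_III = 0.18
Prior × likelihood for each component:
  P(Z=I)·f_I = 0.21 × 0.29 = 0.0609
  P(Z=II)·f_II = 0.46 × 0.43 = 0.1978
  P(Z=III)·f_III = 0.33 × 0.18 = 0.0594
Normaliser: 0.0609 + 0.1978 + 0.0594 = 0.3181
So the posterior for Cluster I is 0.0609 / 0.3181 ≈ 0.191.

0.191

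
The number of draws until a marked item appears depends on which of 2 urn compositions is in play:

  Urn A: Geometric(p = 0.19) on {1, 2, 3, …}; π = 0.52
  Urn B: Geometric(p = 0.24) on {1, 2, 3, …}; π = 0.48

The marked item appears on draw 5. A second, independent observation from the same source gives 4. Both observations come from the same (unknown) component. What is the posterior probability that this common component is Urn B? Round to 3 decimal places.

P(component k | x) = w_k·f_k(x) / marginal(x), where marginal(x) = Σ_j w_j·f_j(x).
Since both observations come from the same component, the likelihood for component k is f_k(x₁)·f_k(x₂).
  L_A = [0.19·(1−0.19)^4 = 0.19·0.430467 = 0.0817888] × [0.100974] = 0.00825852
  L_B = [0.24·(1−0.24)^4 = 0.24·0.333622 = 0.0800692] × [0.105354] = 0.00843563
Weight by the priors:
  w_A·L_A = 0.52 × 0.00825852 = 0.00429443
  w_B·L_B = 0.48 × 0.00843563 = 0.0040491
Marginal: 0.00429443 + 0.0040491 = 0.00834353
P(Urn B | data) ≈ 0.485

0.485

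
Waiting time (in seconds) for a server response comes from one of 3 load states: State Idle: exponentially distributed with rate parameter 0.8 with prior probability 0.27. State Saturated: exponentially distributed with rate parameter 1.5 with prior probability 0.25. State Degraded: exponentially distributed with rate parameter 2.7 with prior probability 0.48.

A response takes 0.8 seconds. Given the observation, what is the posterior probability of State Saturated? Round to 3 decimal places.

0.300

The responsibility of component k is w_k f_k(x) divided by Σ_j w_j f_j(x).
Exponential densities:
  p_Idle = 0.421834
  p_Saturated = 0.451791
  p_Degraded = 0.311378
Weight by the priors:
  w_Idle·p_Idle = 0.27 × 0.421834 = 0.113895
  w_Saturated·p_Saturated = 0.25 × 0.451791 = 0.112948
  w_Degraded·p_Degraded = 0.48 × 0.311378 = 0.149461
Evidence: 0.113895 + 0.112948 + 0.149461 = 0.376304
P(State Saturated | data) ≈ 0.300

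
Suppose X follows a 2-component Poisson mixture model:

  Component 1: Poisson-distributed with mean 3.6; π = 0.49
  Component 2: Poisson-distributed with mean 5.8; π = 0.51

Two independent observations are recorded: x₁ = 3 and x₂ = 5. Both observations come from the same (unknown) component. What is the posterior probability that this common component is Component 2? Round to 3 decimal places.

The responsibility of component k is w_k f_k(x) divided by Σ_j w_j f_j(x).
Since both observations come from the same component, the likelihood for component k is f_k(x₁)·f_k(x₂).
  p_1 = [e^(−3.6)·3.6^3/3! = 0.212469] × [0.13768] = 0.0292528
  p_2 = [e^(−5.8)·5.8^3/3! = 0.098452] × [0.165596] = 0.0163033
Weight by the priors:
  w_1·p_1 = 0.49 × 0.0292528 = 0.0143339
  w_2·p_2 = 0.51 × 0.0163033 = 0.00831468
Sum: 0.0143339 + 0.00831468 = 0.0226485
So the posterior for Component 2 is 0.00831468 / 0.0226485 ≈ 0.367.

0.367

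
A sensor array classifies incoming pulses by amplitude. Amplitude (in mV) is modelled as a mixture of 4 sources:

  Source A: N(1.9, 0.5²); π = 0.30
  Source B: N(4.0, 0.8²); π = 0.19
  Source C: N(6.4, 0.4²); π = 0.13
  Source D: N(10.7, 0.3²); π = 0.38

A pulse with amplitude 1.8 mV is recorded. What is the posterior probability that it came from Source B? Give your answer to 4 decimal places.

0.0091

The responsibility of component k is π_k f_k(x) divided by Σ_j π_j f_j(x).
Component likelihoods at x = 1.8 mV:
  f_A = (1/(0.5·√(2π)))·exp(−(1.8−1.9)²/(2·0.5²)) = 0.797885·exp(-0.02000) = 0.782085
  f_B = (1/(0.8·√(2π)))·exp(−(1.8−4.0)²/(2·0.8²)) = 0.498678·exp(-3.78125) = 0.011367
  f_C = (1/(0.4·√(2π)))·exp(−(1.8−6.4)²/(2·0.4²)) = 0.997356·exp(-66.12500) = 1.91041e-29
  f_D = (1/(0.3·√(2π)))·exp(−(1.8−10.7)²/(2·0.3²)) = 1.329808·exp(-440.05556) = 1.0235e-191
Multiply by the mixture weights:
  π_A·f_A = 0.30 × 0.782085 = 0.234626
  π_B·f_B = 0.19 × 0.011367 = 0.00215972
  π_C·f_C = 0.13 × 1.91041e-29 = 2.48354e-30
  π_D·f_D = 0.38 × 1.0235e-191 = 3.88931e-192
Sum: 0.234626 + 0.00215972 + 2.48354e-30 + 3.88931e-192 = 0.236785
So the posterior for Source B is 0.00215972 / 0.236785 ≈ 0.0091.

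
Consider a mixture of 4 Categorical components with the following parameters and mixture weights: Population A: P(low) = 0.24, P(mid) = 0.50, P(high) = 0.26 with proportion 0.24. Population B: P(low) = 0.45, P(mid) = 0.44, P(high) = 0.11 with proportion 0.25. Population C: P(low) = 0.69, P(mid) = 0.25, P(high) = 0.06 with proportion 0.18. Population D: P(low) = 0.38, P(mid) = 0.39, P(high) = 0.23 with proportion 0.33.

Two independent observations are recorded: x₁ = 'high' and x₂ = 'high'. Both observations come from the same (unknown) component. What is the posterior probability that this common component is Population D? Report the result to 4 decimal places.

0.4673

P(component k | x) = π_k·f_k(x) / marginal(x), where marginal(x) = Σ_j π_j·f_j(x).
Since both observations come from the same component, the likelihood for component k is f_k(x₁)·f_k(x₂).
  p_A = [P(high | comp) = 0.26] × [0.26] = 0.0676
  p_B = [P(high | comp) = 0.11] × [0.11] = 0.0121
  p_C = [P(high | comp) = 0.06] × [0.06] = 0.0036
  p_D = [P(high | comp) = 0.23] × [0.23] = 0.0529
Unnormalised posteriors:
  π_A·p_A = 0.24 × 0.0676 = 0.016224
  π_B·p_B = 0.25 × 0.0121 = 0.003025
  π_C·p_C = 0.18 × 0.0036 = 0.000648
  π_D·p_D = 0.33 × 0.0529 = 0.017457
Sum: 0.016224 + 0.003025 + 0.000648 + 0.017457 = 0.037354
P(Population D | x₁,x₂) ≈ 0.4673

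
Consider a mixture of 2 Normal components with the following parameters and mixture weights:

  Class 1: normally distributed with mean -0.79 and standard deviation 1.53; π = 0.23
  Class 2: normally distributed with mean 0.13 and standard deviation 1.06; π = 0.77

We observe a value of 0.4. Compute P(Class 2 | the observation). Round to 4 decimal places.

Posterior ∝ prior × likelihood, so P(k | x) ∝ π_k f_k(x); normalise over all components.
Evaluate each component's likelihood at the observed value:
  p_1 = 0.192689
  p_2 = 0.364347
Unnormalised posteriors:
  π_1·p_1 = 0.23 × 0.192689 = 0.0443186
  π_2·p_2 = 0.77 × 0.364347 = 0.280547
Evidence: 0.0443186 + 0.280547 = 0.324866
P(Class 2 | 0.4) = 0.280547 / 0.324866 ≈ 0.8636

0.8636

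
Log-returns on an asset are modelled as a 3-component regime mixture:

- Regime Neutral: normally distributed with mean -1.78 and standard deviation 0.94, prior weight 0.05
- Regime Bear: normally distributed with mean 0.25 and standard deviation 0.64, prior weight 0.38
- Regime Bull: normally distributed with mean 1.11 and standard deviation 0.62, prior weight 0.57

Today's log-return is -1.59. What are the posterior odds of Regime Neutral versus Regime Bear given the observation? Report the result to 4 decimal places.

Since P(k|x) ∝ P(Z=k) f_k(x), the posterior odds are P(Z=i) f_i(x) / (P(Z=j) f_j(x)).
Normal densities:
  f_Neutral = (1/(0.94·√(2π)))·exp(−(-1.59−-1.78)²/(2·0.94²)) = 0.424407·exp(-0.02043) = 0.415825
  f_Bear = (1/(0.64·√(2π)))·exp(−(-1.59−0.25)²/(2·0.64²)) = 0.623347·exp(-4.13281) = 0.00999706
  f_Bull = (1/(0.62·√(2π)))·exp(−(-1.59−1.11)²/(2·0.62²)) = 0.643455·exp(-9.48231) = 4.90234e-05
Posterior odds = (P(Z=Neutral)·f_Neutral) / (P(Z=Bear)·f_Bear) = (0.05·0.415825) / (0.38·0.00999706) = 0.0207912 / 0.00379888 ≈ 5.4730

5.4730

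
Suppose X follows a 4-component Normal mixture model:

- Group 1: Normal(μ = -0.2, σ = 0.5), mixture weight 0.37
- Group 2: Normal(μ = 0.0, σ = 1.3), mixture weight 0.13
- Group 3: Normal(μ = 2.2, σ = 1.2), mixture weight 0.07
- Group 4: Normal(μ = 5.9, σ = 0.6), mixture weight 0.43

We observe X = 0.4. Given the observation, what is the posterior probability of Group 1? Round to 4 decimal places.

0.7591

By Bayes' theorem, P(k | x) = w_k f_k(x) / Σ_j w_j f_j(x).
Evaluate each component's likelihood at the observed value:
  L_1 = (1/(0.5·√(2π)))·exp(−(0.4−-0.2)²/(2·0.5²)) = 0.797885·exp(-0.72000) = 0.388372
  L_2 = (1/(1.3·√(2π)))·exp(−(0.4−0.0)²/(2·1.3²)) = 0.306879·exp(-0.04734) = 0.29269
  L_3 = (1/(1.2·√(2π)))·exp(−(0.4−2.2)²/(2·1.2²)) = 0.332452·exp(-1.12500) = 0.107931
  L_4 = (1/(0.6·√(2π)))·exp(−(0.4−5.9)²/(2·0.6²)) = 0.664904·exp(-42.01389) = 3.77015e-19
Unnormalised posteriors:
  w_1·L_1 = 0.37 × 0.388372 = 0.143698
  w_2·L_2 = 0.13 × 0.29269 = 0.0380497
  w_3·L_3 = 0.07 × 0.107931 = 0.00755519
  w_4·L_4 = 0.43 × 3.77015e-19 = 1.62116e-19
Sum: 0.143698 + 0.0380497 + 0.00755519 + 1.62116e-19 = 0.189303
So the posterior for Group 1 is 0.143698 / 0.189303 ≈ 0.7591.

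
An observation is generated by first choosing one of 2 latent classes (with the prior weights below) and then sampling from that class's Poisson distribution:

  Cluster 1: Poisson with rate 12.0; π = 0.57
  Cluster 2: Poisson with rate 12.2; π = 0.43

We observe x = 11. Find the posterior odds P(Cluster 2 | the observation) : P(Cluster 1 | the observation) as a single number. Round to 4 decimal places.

Posterior odds = (π_i f_i(x)) / (π_j f_j(x)); the normalising sum cancels.
Component likelihoods at x = 11:
  f_1 = e^(−12.0)·12.0^11/11! = 0.114368
  f_2 = e^(−12.2)·12.2^11/11! = 0.112308
Odds = (0.43/0.57) × (0.112308/0.114368) = 0.754386 × 0.981987 ≈ 0.7408

0.7408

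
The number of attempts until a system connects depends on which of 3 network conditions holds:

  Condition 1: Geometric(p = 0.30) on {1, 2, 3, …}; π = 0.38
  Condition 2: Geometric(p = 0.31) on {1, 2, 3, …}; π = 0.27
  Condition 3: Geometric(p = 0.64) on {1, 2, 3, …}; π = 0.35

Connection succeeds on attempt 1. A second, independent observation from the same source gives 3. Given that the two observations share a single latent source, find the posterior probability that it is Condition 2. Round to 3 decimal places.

0.259

Apply Bayes' rule: the posterior for each component is proportional to its prior times its likelihood at x.
Since both observations come from the same component, the likelihood for component k is f_k(x₁)·f_k(x₂).
  f_1 = [0.3] × [0.147] = 0.0441
  f_2 = [0.31] × [0.147591] = 0.0457532
  f_3 = [0.64] × [0.082944] = 0.0530842
Prior × likelihood for each component:
  w_1·f_1 = 0.38 × 0.0441 = 0.016758
  w_2·f_2 = 0.27 × 0.0457532 = 0.0123534
  w_3·f_3 = 0.35 × 0.0530842 = 0.0185795
Normaliser: 0.016758 + 0.0123534 + 0.0185795 = 0.0476908
P(Condition 2 | x₁,x₂) ≈ 0.259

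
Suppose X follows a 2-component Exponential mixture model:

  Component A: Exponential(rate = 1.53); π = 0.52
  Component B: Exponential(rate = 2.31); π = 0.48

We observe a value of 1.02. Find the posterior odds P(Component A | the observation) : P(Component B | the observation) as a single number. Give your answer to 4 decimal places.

1.5899

Posterior odds = (w_i f_i(x)) / (w_j f_j(x)); the normalising sum cancels.
Evaluate each component's likelihood at the observed value:
  f_A = 1.53·e^(−1.53·1.02) = 1.53·e^(−1.5606) = 0.321315
  f_B = 2.31·e^(−2.31·1.02) = 2.31·e^(−2.3562) = 0.218941
0.167084 / 0.105092 ≈ 1.5899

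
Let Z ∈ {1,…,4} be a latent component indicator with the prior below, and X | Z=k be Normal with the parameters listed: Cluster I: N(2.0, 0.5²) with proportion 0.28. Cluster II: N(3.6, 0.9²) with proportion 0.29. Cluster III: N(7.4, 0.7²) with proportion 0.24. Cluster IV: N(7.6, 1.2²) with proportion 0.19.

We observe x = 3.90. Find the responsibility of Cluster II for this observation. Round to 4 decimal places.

0.9942

By Bayes' theorem, P(k | x) = P(Z=k) f_k(x) / Σ_j P(Z=j) f_j(x).
Normal densities:
  f_I = (1/(0.5·√(2π)))·exp(−(3.90−2.0)²/(2·0.5²)) = 0.797885·exp(-7.22000) = 0.000583894
  f_II = (1/(0.9·√(2π)))·exp(−(3.90−3.6)²/(2·0.9²)) = 0.443269·exp(-0.05556) = 0.419315
  f_III = (1/(0.7·√(2π)))·exp(−(3.90−7.4)²/(2·0.7²)) = 0.569918·exp(-12.50000) = 2.12389e-06
  f_IV = (1/(1.2·√(2π)))·exp(−(3.90−7.6)²/(2·1.2²)) = 0.332452·exp(-4.75347) = 0.0028663
Multiply by the mixture weights:
  P(Z=I)·f_I = 0.28 × 0.000583894 = 0.00016349
  P(Z=II)·f_II = 0.29 × 0.419315 = 0.121601
  P(Z=III)·f_III = 0.24 × 2.12389e-06 = 5.09732e-07
  P(Z=IV)·f_IV = 0.19 × 0.0028663 = 0.000544598
Denominator: 0.00016349 + 0.121601 + 5.09732e-07 + 0.000544598 = 0.12231
Responsibility of Cluster II: 0.121601 / 0.12231 ≈ 0.9942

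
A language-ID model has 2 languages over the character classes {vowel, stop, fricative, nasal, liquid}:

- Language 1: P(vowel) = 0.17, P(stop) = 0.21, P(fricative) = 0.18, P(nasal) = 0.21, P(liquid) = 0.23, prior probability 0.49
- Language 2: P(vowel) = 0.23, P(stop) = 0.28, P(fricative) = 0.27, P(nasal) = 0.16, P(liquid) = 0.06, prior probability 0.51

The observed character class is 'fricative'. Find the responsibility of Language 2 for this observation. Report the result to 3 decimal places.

0.610

Posterior ∝ prior × likelihood, so P(k | x) ∝ π_k f_k(x); normalise over all components.
Categorical probabilities:
  p_1 = 0.18
  p_2 = 0.27
Weight by the priors:
  π_1·p_1 = 0.49 × 0.18 = 0.0882
  π_2·p_2 = 0.51 × 0.27 = 0.1377
Denominator: 0.0882 + 0.1377 = 0.2259
P(Language 2 | data) = 0.1377 / 0.2259 ≈ 0.610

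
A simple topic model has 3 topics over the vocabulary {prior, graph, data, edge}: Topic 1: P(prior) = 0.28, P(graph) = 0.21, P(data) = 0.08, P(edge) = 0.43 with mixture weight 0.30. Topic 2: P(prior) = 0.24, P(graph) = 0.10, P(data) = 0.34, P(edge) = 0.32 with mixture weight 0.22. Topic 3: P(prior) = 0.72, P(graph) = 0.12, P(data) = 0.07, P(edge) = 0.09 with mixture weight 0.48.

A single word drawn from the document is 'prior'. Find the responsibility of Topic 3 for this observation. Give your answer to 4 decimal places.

0.7164

P(component k | x) = P(Z=k)·f_k(x) / marginal(x), where marginal(x) = Σ_j P(Z=j)·f_j(x).
Component likelihoods at x = 'prior':
  f_1 = 0.28
  f_2 = 0.24
  f_3 = 0.72
Unnormalised posteriors:
  P(Z=1)·f_1 = 0.30 × 0.28 = 0.084
  P(Z=2)·f_2 = 0.22 × 0.24 = 0.0528
  P(Z=3)·f_3 = 0.48 × 0.72 = 0.3456
Sum: 0.084 + 0.0528 + 0.3456 = 0.4824
So the posterior for Topic 3 is 0.3456 / 0.4824 ≈ 0.7164.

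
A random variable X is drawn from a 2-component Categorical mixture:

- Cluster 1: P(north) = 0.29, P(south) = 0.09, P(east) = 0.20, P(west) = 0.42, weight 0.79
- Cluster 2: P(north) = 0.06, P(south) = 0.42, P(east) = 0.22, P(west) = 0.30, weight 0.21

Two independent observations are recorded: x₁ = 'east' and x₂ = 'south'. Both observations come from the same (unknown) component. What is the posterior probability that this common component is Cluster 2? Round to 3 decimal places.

0.577

Posterior ∝ prior × likelihood, so P(k | x) ∝ π_k f_k(x); normalise over all components.
Since both observations come from the same component, the likelihood for component k is f_k(x₁)·f_k(x₂).
  f_1 = [0.2] × [0.09] = 0.018
  f_2 = [0.22] × [0.42] = 0.0924
Unnormalised posteriors:
  π_1·f_1 = 0.79 × 0.018 = 0.01422
  π_2·f_2 = 0.21 × 0.0924 = 0.019404
Evidence: 0.01422 + 0.019404 = 0.033624
P(Cluster 2 | data) ≈ 0.577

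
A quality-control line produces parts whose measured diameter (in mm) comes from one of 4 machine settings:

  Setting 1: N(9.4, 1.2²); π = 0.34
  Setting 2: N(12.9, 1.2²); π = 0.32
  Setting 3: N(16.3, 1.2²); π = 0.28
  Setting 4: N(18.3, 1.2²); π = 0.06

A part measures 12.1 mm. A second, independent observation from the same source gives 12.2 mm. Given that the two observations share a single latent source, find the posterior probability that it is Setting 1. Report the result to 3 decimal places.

0.008

Apply Bayes' rule: the posterior for each component is proportional to its prior times its likelihood at x.
Since both observations come from the same component, the likelihood for component k is f_k(x₁)·f_k(x₂).
  L_1 = [0.0264497] × [0.0218516] = 0.000577968
  L_2 = [0.266207] × [0.280439] = 0.0746547
  L_3 = [0.000727236] × [0.000970144] = 7.05524e-07
  L_4 = [5.31011e-07] × [8.13924e-07] = 4.32203e-13
Prior × likelihood for each component:
  P(Z=1)·L_1 = 0.34 × 0.000577968 = 0.000196509
  P(Z=2)·L_2 = 0.32 × 0.0746547 = 0.0238895
  P(Z=3)·L_3 = 0.28 × 7.05524e-07 = 1.97547e-07
  P(Z=4)·L_4 = 0.06 × 4.32203e-13 = 2.59322e-14
Evidence: 0.000196509 + 0.0238895 + 1.97547e-07 + 2.59322e-14 = 0.0240862
So the posterior for Setting 1 is 0.000196509 / 0.0240862 ≈ 0.008.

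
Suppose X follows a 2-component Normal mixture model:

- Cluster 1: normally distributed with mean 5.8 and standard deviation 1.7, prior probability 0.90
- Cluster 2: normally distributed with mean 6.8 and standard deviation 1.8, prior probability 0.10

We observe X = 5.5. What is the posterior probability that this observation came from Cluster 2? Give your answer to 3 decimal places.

0.076

Posterior ∝ prior × likelihood, so P(k | x) ∝ π_k f_k(x); normalise over all components.
Component likelihoods at x = 5.5:
  f_1 = (1/(1.7·√(2π)))·exp(−(5.5−5.8)²/(2·1.7²)) = 0.234672·exp(-0.01557) = 0.231046
  f_2 = (1/(1.8·√(2π)))·exp(−(5.5−6.8)²/(2·1.8²)) = 0.221635·exp(-0.26080) = 0.170755
Prior × likelihood for each component:
  π_1·f_1 = 0.90 × 0.231046 = 0.207942
  π_2·f_2 = 0.10 × 0.170755 = 0.0170755
Evidence: 0.207942 + 0.0170755 = 0.225017
So the posterior for Cluster 2 is 0.0170755 / 0.225017 ≈ 0.076.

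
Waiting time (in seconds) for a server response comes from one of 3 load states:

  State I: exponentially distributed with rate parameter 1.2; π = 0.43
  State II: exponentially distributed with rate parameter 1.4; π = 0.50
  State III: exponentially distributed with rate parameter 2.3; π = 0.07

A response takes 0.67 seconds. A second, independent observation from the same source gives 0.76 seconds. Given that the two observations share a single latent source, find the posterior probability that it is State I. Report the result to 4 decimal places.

Apply Bayes' rule: the posterior for each component is proportional to its prior times its likelihood at x.
Since both observations come from the same component, the likelihood for component k is f_k(x₁)·f_k(x₂).
  f_I = [1.2·e^(−1.2·0.67) = 1.2·e^(−0.8040) = 0.537042] × [0.482064] = 0.258889
  f_II = [1.4·e^(−1.4·0.67) = 1.4·e^(−0.9380) = 0.547974] × [0.483102] = 0.264727
  f_III = [2.3·e^(−2.3·0.67) = 2.3·e^(−1.5410) = 0.492584] × [0.40048] = 0.19727
Multiply by the mixture weights:
  π_I·f_I = 0.43 × 0.258889 = 0.111322
  π_II·f_II = 0.50 × 0.264727 = 0.132364
  π_III·f_III = 0.07 × 0.19727 = 0.0138089
Marginal: 0.111322 + 0.132364 + 0.0138089 = 0.257495
So the posterior for State I is 0.111322 / 0.257495 ≈ 0.4323.

0.4323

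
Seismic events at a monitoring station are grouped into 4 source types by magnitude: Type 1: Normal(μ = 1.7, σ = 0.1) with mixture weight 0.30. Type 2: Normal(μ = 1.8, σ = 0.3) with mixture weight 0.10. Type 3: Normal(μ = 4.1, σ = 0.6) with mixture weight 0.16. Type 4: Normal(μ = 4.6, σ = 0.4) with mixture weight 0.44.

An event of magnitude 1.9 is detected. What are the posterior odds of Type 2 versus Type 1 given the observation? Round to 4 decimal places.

0.7766

Only the two components matter; the odds are (P(Z=i) f_i(x)) / (P(Z=j) f_j(x)).
Component likelihoods at x = 1.9:
  L_1 = 0.53991
  L_2 = 1.25794
  L_3 = 0.000800451
  L_4 = 1.27373e-10
Posterior odds = (P(Z=2)·L_2) / (P(Z=1)·L_1) = (0.10·1.25794) / (0.30·0.53991) = 0.125794 / 0.161973 ≈ 0.7766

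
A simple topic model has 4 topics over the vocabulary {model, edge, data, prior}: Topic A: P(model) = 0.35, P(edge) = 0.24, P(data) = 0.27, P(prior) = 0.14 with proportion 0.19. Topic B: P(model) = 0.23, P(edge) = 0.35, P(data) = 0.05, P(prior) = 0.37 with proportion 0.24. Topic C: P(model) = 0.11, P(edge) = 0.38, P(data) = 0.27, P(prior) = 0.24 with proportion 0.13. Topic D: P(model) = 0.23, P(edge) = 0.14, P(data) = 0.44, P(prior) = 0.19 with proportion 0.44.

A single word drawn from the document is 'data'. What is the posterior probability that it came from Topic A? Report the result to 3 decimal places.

0.176

Posterior ∝ prior × likelihood, so P(k | x) ∝ π_k f_k(x); normalise over all components.
Categorical probabilities:
  f_A = 0.27
  f_B = 0.05
  f_C = 0.27
  f_D = 0.44
Unnormalised posteriors:
  π_A·f_A = 0.19 × 0.27 = 0.0513
  π_B·f_B = 0.24 × 0.05 = 0.012
  π_C·f_C = 0.13 × 0.27 = 0.0351
  π_D·f_D = 0.44 × 0.44 = 0.1936
Evidence: 0.0513 + 0.012 + 0.0351 + 0.1936 = 0.292
P(Topic A | 'data') = 0.0513 / 0.292 ≈ 0.176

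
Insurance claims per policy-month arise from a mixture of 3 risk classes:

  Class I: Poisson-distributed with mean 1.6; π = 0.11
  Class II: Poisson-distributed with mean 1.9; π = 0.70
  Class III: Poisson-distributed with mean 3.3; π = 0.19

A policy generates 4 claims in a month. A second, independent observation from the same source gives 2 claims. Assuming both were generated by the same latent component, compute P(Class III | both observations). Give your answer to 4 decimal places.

By Bayes' theorem, P(k | x) = P(Z=k) f_k(x) / Σ_j P(Z=j) f_j(x).
Since both observations come from the same component, the likelihood for component k is f_k(x₁)·f_k(x₂).
  L_I = [e^(−1.6)·1.6^4/4! = 0.0551312] × [0.258428] = 0.0142474
  L_II = [e^(−1.9)·1.9^4/4! = 0.0812164] × [0.269971] = 0.0219261
  L_III = [e^(−3.3)·3.3^4/4! = 0.182252] × [0.200829] = 0.0366015
Unnormalised posteriors:
  P(Z=I)·L_I = 0.11 × 0.0142474 = 0.00156722
  P(Z=II)·L_II = 0.70 × 0.0219261 = 0.0153483
  P(Z=III)·L_III = 0.19 × 0.0366015 = 0.00695428
Normaliser: 0.00156722 + 0.0153483 + 0.00695428 = 0.0238698
Responsibility of Class III: 0.00695428 / 0.0238698 ≈ 0.2913

0.2913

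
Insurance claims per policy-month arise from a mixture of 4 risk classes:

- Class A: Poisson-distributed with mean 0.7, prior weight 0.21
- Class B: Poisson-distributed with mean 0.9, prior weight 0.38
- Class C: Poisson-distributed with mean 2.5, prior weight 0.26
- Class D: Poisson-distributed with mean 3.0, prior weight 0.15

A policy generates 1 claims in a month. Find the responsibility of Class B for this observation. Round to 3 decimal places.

By Bayes' theorem, P(k | x) = P(Z=k) f_k(x) / Σ_j P(Z=j) f_j(x).
Poisson probabilities:
  L_A = e^(−0.7)·0.7^1/1! = 0.34761
  L_B = e^(−0.9)·0.9^1/1! = 0.365913
  L_C = e^(−2.5)·2.5^1/1! = 0.205212
  L_D = e^(−3.0)·3.0^1/1! = 0.149361
Multiply by the mixture weights:
  P(Z=A)·L_A = 0.21 × 0.34761 = 0.072998
  P(Z=B)·L_B = 0.38 × 0.365913 = 0.139047
  P(Z=C)·L_C = 0.26 × 0.205212 = 0.0533552
  P(Z=D)·L_D = 0.15 × 0.149361 = 0.0224042
Marginal: 0.072998 + 0.139047 + 0.0533552 + 0.0224042 = 0.287804
P(Class B | 1 claims) ≈ 0.483

0.483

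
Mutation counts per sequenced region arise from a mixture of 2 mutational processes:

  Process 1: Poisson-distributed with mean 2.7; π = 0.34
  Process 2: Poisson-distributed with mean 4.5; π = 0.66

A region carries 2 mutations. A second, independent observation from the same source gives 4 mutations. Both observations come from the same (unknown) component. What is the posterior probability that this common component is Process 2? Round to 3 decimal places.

0.532

Apply Bayes' rule: the posterior for each component is proportional to its prior times its likelihood at x.
Since both observations come from the same component, the likelihood for component k is f_k(x₁)·f_k(x₂).
  L_1 = [0.244964] × [0.148816] = 0.0364545
  L_2 = [0.112479] × [0.189808] = 0.0213493
Multiply by the mixture weights:
  w_1·L_1 = 0.34 × 0.0364545 = 0.0123945
  w_2·L_2 = 0.66 × 0.0213493 = 0.0140905
Evidence: 0.0123945 + 0.0140905 = 0.0264851
P(Process 2 | data) = 0.0140905 / 0.0264851 ≈ 0.532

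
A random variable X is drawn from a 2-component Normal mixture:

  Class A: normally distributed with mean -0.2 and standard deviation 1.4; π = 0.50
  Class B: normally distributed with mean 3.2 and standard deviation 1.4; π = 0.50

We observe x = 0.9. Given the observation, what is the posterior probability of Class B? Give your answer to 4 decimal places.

0.2610

The responsibility of component k is π_k f_k(x) divided by Σ_j π_j f_j(x).
Evaluate each component's likelihood at the observed value:
  L_A = 0.20928
  L_B = 0.0739105
Unnormalised posteriors:
  π_A·L_A = 0.50 × 0.20928 = 0.10464
  π_B·L_B = 0.50 × 0.0739105 = 0.0369552
Marginal: 0.10464 + 0.0369552 = 0.141595
Responsibility of Class B: 0.0369552 / 0.141595 ≈ 0.2610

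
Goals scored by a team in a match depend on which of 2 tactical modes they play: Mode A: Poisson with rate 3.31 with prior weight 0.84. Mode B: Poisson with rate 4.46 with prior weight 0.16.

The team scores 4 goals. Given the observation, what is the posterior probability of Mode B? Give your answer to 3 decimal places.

0.166

Apply Bayes' rule: the posterior for each component is proportional to its prior times its likelihood at x.
Poisson probabilities:
  f_A = e^(−3.31)·3.31^4/4! = 0.182636
  f_B = e^(−4.46)·4.46^4/4! = 0.190623
Unnormalised posteriors:
  w_A·f_A = 0.84 × 0.182636 = 0.153414
  w_B·f_B = 0.16 × 0.190623 = 0.0304996
Denominator: 0.153414 + 0.0304996 = 0.183914
Responsibility of Mode B: 0.0304996 / 0.183914 ≈ 0.166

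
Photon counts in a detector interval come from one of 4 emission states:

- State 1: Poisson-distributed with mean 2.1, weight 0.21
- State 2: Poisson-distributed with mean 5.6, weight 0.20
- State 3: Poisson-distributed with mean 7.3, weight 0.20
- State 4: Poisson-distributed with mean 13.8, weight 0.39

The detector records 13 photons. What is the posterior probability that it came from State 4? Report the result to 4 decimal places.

Apply Bayes' rule: the posterior for each component is proportional to its prior times its likelihood at x.
Evaluate each component's likelihood at the observed value:
  p_1 = e^(−2.1)·2.1^13/13! = 3.03775e-07
  p_2 = e^(−5.6)·5.6^13/13! = 0.00316311
  p_3 = e^(−7.3)·7.3^13/13! = 0.0181371
  p_4 = e^(−13.8)·13.8^13/13! = 0.10737
Unnormalised posteriors:
  P(Z=1)·p_1 = 0.21 × 3.03775e-07 = 6.37928e-08
  P(Z=2)·p_2 = 0.20 × 0.00316311 = 0.000632623
  P(Z=3)·p_3 = 0.20 × 0.0181371 = 0.00362741
  P(Z=4)·p_4 = 0.39 × 0.10737 = 0.0418744
Marginal: 6.37928e-08 + 0.000632623 + 0.00362741 + 0.0418744 = 0.0461345
P(State 4 | 13 photons) = 0.0418744 / 0.0461345 ≈ 0.9077

0.9077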